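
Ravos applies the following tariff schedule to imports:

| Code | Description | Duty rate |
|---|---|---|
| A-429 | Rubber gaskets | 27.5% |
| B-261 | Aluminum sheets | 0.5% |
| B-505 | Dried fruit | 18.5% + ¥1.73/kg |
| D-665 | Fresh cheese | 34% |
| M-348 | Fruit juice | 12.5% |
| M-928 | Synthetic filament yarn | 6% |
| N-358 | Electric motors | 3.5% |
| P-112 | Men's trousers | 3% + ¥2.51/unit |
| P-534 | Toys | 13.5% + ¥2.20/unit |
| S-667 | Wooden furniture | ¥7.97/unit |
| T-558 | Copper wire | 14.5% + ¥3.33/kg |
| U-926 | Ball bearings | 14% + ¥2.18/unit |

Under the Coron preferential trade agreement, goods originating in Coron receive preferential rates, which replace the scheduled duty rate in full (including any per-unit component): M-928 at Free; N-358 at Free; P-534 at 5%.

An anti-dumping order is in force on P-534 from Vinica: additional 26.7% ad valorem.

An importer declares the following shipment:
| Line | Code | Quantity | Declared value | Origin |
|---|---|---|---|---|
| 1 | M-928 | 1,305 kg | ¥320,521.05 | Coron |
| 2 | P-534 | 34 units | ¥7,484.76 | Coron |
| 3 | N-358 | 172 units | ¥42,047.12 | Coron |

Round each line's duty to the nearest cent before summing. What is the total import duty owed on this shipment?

Line 1 (M-928, Coron, 1,305 kg, ¥320,521.05):
Base rate for M-928 is 6%.
Origin Coron qualifies under the Ravos–Coron agreement and M-928 is covered: preferential rate Free applies instead.
Duty = ¥320,521.05 × 0% = ¥0.00.
Line 2 (P-534, Coron, 34 units, ¥7,484.76):
Base rate for P-534 is 13.5% + ¥2.20/unit.
Origin Coron qualifies under the Ravos–Coron agreement and P-534 is covered: preferential rate 5% applies instead.
The additional-duty order on P-534 targets Vinica, not Coron; it does not apply.
Duty = ¥7,484.76 × 5% = ¥374.24.
Line 3 (N-358, Coron, 172 units, ¥42,047.12):
Base rate for N-358 is 3.5%.
Origin Coron qualifies under the Ravos–Coron agreement and N-358 is covered: preferential rate Free applies instead.
Duty = ¥42,047.12 × 0% = ¥0.00.
Total = ¥0.00 + ¥374.24 + ¥0.00 = ¥374.24.

¥374.24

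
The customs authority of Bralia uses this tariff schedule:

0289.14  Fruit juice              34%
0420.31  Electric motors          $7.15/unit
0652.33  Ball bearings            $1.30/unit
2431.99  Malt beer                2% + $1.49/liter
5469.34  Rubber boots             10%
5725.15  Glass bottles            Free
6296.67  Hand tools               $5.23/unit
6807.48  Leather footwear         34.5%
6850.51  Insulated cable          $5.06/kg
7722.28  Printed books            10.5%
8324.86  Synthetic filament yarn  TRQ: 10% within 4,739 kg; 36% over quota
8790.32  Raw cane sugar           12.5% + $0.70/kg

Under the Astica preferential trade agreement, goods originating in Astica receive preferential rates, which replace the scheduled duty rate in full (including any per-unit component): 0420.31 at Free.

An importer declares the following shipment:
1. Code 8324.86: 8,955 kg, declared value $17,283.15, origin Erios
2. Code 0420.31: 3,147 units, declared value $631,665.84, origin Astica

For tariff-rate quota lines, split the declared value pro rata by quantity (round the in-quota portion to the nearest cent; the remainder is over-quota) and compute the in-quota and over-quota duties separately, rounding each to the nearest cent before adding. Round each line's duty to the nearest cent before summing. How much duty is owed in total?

$3,843.91

Line 1 (8324.86, Erios, 8,955 kg, $17,283.15):
Code 8324.86 is under a tariff-rate quota (threshold 4,739 kg). In-quota: 4,739 kg at 10%; over-quota: 4,216 kg at 36%.
Pro-rata value split: in-quota = $17,283.15 × 4,739/8,955 = $9,146.27; over-quota = $17,283.15 − $9,146.27 = $8,136.88.
In-quota duty = $9,146.27 × 10% = $914.63. Over-quota duty = $8,136.88 × 36% = $2,929.28.
Line duty = $914.63 + $2,929.28 = $3,843.91.
Line 2 (0420.31, Astica, 3,147 units, $631,665.84):
Base rate for 0420.31 is $7.15/unit.
Origin Astica qualifies under the Bralia–Astica agreement and 0420.31 is covered: preferential rate Free applies instead.
Duty = $631,665.84 × 0% = $0.00.
Total = $3,843.91 + $0.00 = $3,843.91.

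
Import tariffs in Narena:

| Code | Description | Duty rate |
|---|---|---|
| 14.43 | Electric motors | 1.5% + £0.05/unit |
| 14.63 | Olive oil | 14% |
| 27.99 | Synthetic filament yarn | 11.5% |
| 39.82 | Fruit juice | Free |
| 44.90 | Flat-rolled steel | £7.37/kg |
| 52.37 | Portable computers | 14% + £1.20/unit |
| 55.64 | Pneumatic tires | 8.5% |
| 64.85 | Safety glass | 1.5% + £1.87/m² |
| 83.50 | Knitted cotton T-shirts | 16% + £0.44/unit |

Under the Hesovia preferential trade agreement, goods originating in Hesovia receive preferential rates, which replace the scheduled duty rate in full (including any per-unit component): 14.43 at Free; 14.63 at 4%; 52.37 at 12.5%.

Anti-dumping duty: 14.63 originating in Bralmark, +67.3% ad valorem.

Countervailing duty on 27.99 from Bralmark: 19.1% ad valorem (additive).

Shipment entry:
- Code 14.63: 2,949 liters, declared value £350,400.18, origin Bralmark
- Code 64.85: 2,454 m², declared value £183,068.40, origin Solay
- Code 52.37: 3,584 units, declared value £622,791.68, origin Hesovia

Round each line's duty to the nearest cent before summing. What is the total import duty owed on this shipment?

Line 1 (14.63, Bralmark, 2,949 liters, £350,400.18):
Base rate for 14.63 is 14%.
14.63 has an FTA preferential rate, but origin Bralmark is not Hesovia; base rate stands.
Additional duty on 14.63 from Bralmark: +67.3%. Applied ad valorem rate: 14% + 67.3% = 81.3%.
Duty = £350,400.18 × 81.3% = £284,875.35.
Line 2 (64.85, Solay, 2,454 m², £183,068.40):
Base rate for 64.85 is 1.5% + £1.87/m².
Duty = £183,068.40 × 1.5% + 2,454 × £1.87 = £7,335.01.
Line 3 (52.37, Hesovia, 3,584 units, £622,791.68):
Base rate for 52.37 is 14% + £1.20/unit.
Origin Hesovia qualifies under the Narena–Hesovia agreement and 52.37 is covered: preferential rate 12.5% applies instead.
Duty = £622,791.68 × 12.5% = £77,848.96.
Total = £284,875.35 + £7,335.01 + £77,848.96 = £370,059.32.

£370,059.32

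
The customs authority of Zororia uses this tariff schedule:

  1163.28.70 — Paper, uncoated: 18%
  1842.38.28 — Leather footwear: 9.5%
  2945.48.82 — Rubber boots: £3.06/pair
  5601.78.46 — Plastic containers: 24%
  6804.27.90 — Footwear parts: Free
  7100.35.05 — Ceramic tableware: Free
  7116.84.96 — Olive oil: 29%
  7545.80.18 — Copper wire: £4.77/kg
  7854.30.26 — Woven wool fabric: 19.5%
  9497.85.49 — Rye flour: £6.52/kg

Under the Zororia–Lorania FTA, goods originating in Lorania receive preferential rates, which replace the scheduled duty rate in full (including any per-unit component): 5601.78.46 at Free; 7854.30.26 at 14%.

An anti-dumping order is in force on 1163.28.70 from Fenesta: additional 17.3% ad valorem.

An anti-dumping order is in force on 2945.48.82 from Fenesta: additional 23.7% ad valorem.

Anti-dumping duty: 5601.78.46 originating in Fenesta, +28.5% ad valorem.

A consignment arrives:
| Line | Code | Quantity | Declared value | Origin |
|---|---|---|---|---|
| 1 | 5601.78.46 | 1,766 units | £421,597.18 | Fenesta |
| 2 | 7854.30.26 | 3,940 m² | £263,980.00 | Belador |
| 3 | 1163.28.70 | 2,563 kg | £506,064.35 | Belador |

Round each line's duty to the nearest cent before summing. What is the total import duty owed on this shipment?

£363,906.20

Line 1 (5601.78.46, Fenesta, 1,766 units, £421,597.18):
Base rate for 5601.78.46 is 24%.
5601.78.46 has an FTA preferential rate, but origin Fenesta is not Lorania; base rate stands.
Additional duty on 5601.78.46 from Fenesta: +28.5%. Applied ad valorem rate: 24% + 28.5% = 52.5%.
Duty = £421,597.18 × 52.5% = £221,338.52.
Line 2 (7854.30.26, Belador, 3,940 m², £263,980.00):
Base rate for 7854.30.26 is 19.5%.
7854.30.26 has an FTA preferential rate, but origin Belador is not Lorania; base rate stands.
Duty = £263,980.00 × 19.5% = £51,476.10.
Line 3 (1163.28.70, Belador, 2,563 kg, £506,064.35):
Base rate for 1163.28.70 is 18%.
The additional-duty order on 1163.28.70 targets Fenesta, not Belador; it does not apply.
Duty = £506,064.35 × 18% = £91,091.58.
Total = £221,338.52 + £51,476.10 + £91,091.58 = £363,906.20.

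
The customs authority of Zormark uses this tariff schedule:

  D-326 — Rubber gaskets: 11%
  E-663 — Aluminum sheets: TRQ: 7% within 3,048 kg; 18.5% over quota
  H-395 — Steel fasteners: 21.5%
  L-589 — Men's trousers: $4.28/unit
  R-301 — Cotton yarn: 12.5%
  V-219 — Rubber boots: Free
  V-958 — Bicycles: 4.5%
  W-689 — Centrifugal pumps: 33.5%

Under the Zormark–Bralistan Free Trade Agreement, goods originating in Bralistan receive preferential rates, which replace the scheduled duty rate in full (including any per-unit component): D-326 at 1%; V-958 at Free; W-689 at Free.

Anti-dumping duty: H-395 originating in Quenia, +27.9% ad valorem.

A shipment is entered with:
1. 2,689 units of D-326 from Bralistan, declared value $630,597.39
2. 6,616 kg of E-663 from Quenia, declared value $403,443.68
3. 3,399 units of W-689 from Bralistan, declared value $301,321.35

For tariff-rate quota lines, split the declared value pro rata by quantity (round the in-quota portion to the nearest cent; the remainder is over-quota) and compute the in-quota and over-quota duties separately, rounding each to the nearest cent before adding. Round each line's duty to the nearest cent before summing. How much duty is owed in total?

$59,568.34

Line 1 (D-326, Bralistan, 2,689 units, $630,597.39):
Base rate for D-326 is 11%.
Origin Bralistan qualifies under the Zormark–Bralistan agreement and D-326 is covered: preferential rate 1% applies instead.
Duty = $630,597.39 × 1% = $6,305.97.
Line 2 (E-663, Quenia, 6,616 kg, $403,443.68):
Code E-663 is under a tariff-rate quota (threshold 3,048 kg). In-quota: 3,048 kg at 7%; over-quota: 3,568 kg at 18.5%.
Pro-rata value split: in-quota = $403,443.68 × 3,048/6,616 = $185,867.04; over-quota = $403,443.68 − $185,867.04 = $217,576.64.
In-quota duty = $185,867.04 × 7% = $13,010.69. Over-quota duty = $217,576.64 × 18.5% = $40,251.68.
Line duty = $13,010.69 + $40,251.68 = $53,262.37.
Line 3 (W-689, Bralistan, 3,399 units, $301,321.35):
Base rate for W-689 is 33.5%.
Origin Bralistan qualifies under the Zormark–Bralistan agreement and W-689 is covered: preferential rate Free applies instead.
Duty = $301,321.35 × 0% = $0.00.
Total = $6,305.97 + $53,262.37 + $0.00 = $59,568.34.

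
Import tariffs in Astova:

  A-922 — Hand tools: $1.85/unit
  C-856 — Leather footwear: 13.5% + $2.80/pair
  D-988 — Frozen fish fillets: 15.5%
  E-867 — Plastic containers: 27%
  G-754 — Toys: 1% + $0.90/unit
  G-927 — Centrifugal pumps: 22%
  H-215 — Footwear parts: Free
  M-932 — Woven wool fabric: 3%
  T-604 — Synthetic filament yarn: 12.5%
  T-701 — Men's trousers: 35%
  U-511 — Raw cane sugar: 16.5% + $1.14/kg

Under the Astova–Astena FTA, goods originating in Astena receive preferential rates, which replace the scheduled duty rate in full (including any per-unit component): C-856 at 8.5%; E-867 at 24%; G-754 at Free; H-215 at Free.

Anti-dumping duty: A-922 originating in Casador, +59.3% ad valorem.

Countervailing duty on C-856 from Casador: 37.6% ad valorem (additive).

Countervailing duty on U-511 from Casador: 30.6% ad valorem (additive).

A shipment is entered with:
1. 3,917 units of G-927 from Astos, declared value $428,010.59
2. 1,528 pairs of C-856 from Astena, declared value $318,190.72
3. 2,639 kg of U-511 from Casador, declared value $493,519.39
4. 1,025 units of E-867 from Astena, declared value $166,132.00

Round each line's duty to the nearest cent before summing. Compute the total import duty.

Line 1 (G-927, Astos, 3,917 units, $428,010.59):
Base rate for G-927 is 22%.
Duty = $428,010.59 × 22% = $94,162.33.
Line 2 (C-856, Astena, 1,528 pairs, $318,190.72):
Base rate for C-856 is 13.5% + $2.80/pair.
Origin Astena qualifies under the Astova–Astena agreement and C-856 is covered: preferential rate 8.5% applies instead.
The additional-duty order on C-856 targets Casador, not Astena; it does not apply.
Duty = $318,190.72 × 8.5% = $27,046.21.
Line 3 (U-511, Casador, 2,639 kg, $493,519.39):
Base rate for U-511 is 16.5% + $1.14/kg.
Additional duty on U-511 from Casador: +30.6%. Applied ad valorem rate: 16.5% + 30.6% = 47.1%.
Duty = $493,519.39 × 47.1% + 2,639 × $1.14 = $235,456.09.
Line 4 (E-867, Astena, 1,025 units, $166,132.00):
Base rate for E-867 is 27%.
Origin Astena qualifies under the Astova–Astena agreement and E-867 is covered: preferential rate 24% applies instead.
Duty = $166,132.00 × 24% = $39,871.68.
Total = $94,162.33 + $27,046.21 + $235,456.09 + $39,871.68 = $396,536.31.

$396,536.31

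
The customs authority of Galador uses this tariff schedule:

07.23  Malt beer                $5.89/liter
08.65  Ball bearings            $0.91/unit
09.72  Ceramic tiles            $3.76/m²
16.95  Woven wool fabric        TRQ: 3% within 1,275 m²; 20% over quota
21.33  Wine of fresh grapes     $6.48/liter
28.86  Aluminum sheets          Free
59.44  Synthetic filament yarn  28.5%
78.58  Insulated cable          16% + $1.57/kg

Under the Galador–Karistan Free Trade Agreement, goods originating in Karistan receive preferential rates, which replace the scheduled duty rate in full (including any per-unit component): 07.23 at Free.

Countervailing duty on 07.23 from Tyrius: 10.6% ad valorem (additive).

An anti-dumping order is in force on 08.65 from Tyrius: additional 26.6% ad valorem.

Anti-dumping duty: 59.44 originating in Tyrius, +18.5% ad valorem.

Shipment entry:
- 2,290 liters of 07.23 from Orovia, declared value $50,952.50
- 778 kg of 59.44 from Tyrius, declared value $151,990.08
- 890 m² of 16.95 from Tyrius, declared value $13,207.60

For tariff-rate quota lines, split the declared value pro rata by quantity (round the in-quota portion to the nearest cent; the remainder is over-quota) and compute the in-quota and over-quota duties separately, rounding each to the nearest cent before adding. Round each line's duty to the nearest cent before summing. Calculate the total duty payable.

Line 1 (07.23, Orovia, 2,290 liters, $50,952.50):
Base rate for 07.23 is $5.89/liter.
07.23 has an FTA preferential rate, but origin Orovia is not Karistan; base rate stands.
The additional-duty order on 07.23 targets Tyrius, not Orovia; it does not apply.
Duty = 2,290 × $5.89 = $13,488.10.
Line 2 (59.44, Tyrius, 778 kg, $151,990.08):
Base rate for 59.44 is 28.5%.
Additional duty on 59.44 from Tyrius: +18.5%. Applied ad valorem rate: 28.5% + 18.5% = 47%.
Duty = $151,990.08 × 47% = $71,435.34.
Line 3 (16.95, Tyrius, 890 m², $13,207.60):
Code 16.95 is under a tariff-rate quota (threshold 1,275 m²). Quantity 890 m² is within the quota, so the in-quota rate 3% applies to the full value.
Duty = $13,207.60 × 3% = $396.23.
Total = $13,488.10 + $71,435.34 + $396.23 = $85,319.67.

$85,319.67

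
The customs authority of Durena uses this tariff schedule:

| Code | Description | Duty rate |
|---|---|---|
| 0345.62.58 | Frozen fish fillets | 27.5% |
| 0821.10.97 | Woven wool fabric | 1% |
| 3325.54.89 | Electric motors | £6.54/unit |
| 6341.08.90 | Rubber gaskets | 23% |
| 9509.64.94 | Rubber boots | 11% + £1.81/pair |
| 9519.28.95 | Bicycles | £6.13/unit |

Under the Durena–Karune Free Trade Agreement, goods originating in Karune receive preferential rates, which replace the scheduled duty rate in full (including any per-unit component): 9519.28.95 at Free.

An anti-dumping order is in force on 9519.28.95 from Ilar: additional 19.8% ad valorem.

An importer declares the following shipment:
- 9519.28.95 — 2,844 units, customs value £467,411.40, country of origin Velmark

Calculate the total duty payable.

£17,433.72

Line 1 (9519.28.95, Velmark, 2,844 units, £467,411.40):
Base rate for 9519.28.95 is £6.13/unit.
9519.28.95 has an FTA preferential rate, but origin Velmark is not Karune; base rate stands.
The additional-duty order on 9519.28.95 targets Ilar, not Velmark; it does not apply.
Duty = 2,844 × £6.13 = £17,433.72.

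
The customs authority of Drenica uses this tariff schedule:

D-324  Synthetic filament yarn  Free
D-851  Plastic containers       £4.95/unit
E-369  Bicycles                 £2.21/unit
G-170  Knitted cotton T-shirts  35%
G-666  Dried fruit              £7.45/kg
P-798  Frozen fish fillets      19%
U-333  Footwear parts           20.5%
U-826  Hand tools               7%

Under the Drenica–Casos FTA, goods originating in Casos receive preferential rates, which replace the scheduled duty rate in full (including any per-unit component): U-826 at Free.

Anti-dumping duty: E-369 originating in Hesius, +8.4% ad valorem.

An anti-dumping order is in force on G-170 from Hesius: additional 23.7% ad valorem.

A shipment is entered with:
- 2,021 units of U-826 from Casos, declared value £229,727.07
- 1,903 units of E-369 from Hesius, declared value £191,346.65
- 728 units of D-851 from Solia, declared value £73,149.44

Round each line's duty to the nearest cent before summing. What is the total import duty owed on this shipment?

Line 1 (U-826, Casos, 2,021 units, £229,727.07):
Base rate for U-826 is 7%.
Origin Casos qualifies under the Drenica–Casos agreement and U-826 is covered: preferential rate Free applies instead.
Duty = £229,727.07 × 0% = £0.00.
Line 2 (E-369, Hesius, 1,903 units, £191,346.65):
Base rate for E-369 is £2.21/unit.
Additional duty on E-369 from Hesius: +8.4% ad valorem. Applied ad valorem rate = 8.4%.
Duty = £191,346.65 × 8.4% + 1,903 × £2.21 = £20,278.75.
Line 3 (D-851, Solia, 728 units, £73,149.44):
Base rate for D-851 is £4.95/unit.
Duty = 728 × £4.95 = £3,603.60.
Total = £0.00 + £20,278.75 + £3,603.60 = £23,882.35.

£23,882.35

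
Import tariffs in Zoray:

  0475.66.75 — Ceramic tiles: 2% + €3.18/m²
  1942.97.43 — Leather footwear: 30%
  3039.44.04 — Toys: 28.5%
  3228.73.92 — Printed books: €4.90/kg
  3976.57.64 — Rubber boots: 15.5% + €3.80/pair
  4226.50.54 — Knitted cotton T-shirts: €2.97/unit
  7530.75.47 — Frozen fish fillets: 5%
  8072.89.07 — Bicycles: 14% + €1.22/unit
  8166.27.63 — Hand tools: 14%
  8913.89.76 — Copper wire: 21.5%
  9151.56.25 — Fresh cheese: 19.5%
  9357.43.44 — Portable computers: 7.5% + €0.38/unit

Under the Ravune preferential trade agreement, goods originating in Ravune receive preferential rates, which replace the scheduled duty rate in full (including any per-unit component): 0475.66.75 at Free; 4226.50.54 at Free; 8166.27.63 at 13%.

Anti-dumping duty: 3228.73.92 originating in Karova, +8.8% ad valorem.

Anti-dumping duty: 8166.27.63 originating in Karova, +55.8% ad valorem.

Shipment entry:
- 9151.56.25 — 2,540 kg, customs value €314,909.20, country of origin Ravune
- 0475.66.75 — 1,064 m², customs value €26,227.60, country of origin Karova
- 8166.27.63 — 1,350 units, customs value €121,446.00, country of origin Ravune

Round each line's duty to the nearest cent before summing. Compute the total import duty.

€81,103.34

Line 1 (9151.56.25, Ravune, 2,540 kg, €314,909.20):
Base rate for 9151.56.25 is 19.5%.
Origin Ravune is the FTA partner but 9151.56.25 is not on the preference list; base rate stands.
Duty = €314,909.20 × 19.5% = €61,407.29.
Line 2 (0475.66.75, Karova, 1,064 m², €26,227.60):
Base rate for 0475.66.75 is 2% + €3.18/m².
0475.66.75 has an FTA preferential rate, but origin Karova is not Ravune; base rate stands.
Duty = €26,227.60 × 2% + 1,064 × €3.18 = €3,908.07.
Line 3 (8166.27.63, Ravune, 1,350 units, €121,446.00):
Base rate for 8166.27.63 is 14%.
Origin Ravune qualifies under the Zoray–Ravune agreement and 8166.27.63 is covered: preferential rate 13% applies instead.
The additional-duty order on 8166.27.63 targets Karova, not Ravune; it does not apply.
Duty = €121,446.00 × 13% = €15,787.98.
Total = €61,407.29 + €3,908.07 + €15,787.98 = €81,103.34.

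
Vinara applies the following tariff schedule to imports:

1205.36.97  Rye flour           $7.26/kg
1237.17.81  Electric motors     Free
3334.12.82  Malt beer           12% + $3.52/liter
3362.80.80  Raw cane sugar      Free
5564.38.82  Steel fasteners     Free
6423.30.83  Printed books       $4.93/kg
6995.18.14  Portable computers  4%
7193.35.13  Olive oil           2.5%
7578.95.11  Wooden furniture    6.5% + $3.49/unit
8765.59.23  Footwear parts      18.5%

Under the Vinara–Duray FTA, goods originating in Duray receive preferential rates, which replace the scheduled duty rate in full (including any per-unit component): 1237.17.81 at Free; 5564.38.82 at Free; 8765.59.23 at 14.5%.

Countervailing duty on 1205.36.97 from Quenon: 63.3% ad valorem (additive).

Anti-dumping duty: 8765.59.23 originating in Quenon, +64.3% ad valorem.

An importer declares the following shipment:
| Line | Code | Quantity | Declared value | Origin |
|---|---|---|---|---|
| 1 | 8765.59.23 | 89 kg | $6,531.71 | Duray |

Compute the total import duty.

Line 1 (8765.59.23, Duray, 89 kg, $6,531.71):
Base rate for 8765.59.23 is 18.5%.
Origin Duray qualifies under the Vinara–Duray agreement and 8765.59.23 is covered: preferential rate 14.5% applies instead.
The additional-duty order on 8765.59.23 targets Quenon, not Duray; it does not apply.
Duty = $6,531.71 × 14.5% = $947.10.

$947.10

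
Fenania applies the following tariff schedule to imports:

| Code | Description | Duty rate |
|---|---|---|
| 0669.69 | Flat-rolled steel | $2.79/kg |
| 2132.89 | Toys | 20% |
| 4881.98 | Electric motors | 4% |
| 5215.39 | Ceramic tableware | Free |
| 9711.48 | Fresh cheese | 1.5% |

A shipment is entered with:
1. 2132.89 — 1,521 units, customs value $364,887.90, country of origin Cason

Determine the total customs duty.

$72,977.58

Line 1 (2132.89, Cason, 1,521 units, $364,887.90):
Base rate for 2132.89 is 20%.
Duty = $364,887.90 × 20% = $72,977.58.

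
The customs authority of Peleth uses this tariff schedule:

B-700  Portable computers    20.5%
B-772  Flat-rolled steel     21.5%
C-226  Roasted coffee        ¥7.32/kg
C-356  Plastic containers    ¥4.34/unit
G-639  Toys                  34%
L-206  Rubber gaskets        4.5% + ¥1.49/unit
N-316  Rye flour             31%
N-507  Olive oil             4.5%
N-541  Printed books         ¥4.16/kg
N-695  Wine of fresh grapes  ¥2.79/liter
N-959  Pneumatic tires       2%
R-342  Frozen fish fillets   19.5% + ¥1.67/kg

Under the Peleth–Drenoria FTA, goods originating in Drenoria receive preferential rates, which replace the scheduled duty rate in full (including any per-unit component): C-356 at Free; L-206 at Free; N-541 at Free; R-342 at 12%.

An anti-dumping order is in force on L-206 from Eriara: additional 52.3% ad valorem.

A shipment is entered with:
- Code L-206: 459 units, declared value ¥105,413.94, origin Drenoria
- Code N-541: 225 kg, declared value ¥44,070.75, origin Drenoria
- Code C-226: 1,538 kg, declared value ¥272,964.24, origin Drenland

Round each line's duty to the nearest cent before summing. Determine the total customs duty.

Line 1 (L-206, Drenoria, 459 units, ¥105,413.94):
Base rate for L-206 is 4.5% + ¥1.49/unit.
Origin Drenoria qualifies under the Peleth–Drenoria agreement and L-206 is covered: preferential rate Free applies instead.
The additional-duty order on L-206 targets Eriara, not Drenoria; it does not apply.
Duty = ¥105,413.94 × 0% = ¥0.00.
Line 2 (N-541, Drenoria, 225 kg, ¥44,070.75):
Base rate for N-541 is ¥4.16/kg.
Origin Drenoria qualifies under the Peleth–Drenoria agreement and N-541 is covered: preferential rate Free applies instead.
Duty = ¥44,070.75 × 0% = ¥0.00.
Line 3 (C-226, Drenland, 1,538 kg, ¥272,964.24):
Base rate for C-226 is ¥7.32/kg.
Duty = 1,538 × ¥7.32 = ¥11,258.16.
Total = ¥0.00 + ¥0.00 + ¥11,258.16 = ¥11,258.16.

¥11,258.16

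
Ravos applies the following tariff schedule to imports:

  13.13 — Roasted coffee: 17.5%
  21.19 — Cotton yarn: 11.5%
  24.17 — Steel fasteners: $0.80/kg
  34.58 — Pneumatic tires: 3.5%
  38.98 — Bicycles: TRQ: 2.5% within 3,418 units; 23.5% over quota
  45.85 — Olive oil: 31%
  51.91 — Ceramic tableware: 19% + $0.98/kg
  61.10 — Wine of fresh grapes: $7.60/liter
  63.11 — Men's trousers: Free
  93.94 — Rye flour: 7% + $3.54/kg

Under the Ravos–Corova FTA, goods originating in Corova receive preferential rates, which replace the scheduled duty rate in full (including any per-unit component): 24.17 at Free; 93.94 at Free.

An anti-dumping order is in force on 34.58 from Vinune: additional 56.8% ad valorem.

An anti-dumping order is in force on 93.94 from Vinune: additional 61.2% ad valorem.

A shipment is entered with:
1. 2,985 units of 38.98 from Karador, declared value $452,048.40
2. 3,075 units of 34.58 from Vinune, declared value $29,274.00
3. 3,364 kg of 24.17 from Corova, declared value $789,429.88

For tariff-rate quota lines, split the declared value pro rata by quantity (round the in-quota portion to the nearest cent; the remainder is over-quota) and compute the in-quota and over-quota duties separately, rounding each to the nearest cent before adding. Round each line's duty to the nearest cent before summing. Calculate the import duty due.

Line 1 (38.98, Karador, 2,985 units, $452,048.40):
Code 38.98 is under a tariff-rate quota (threshold 3,418 units). Quantity 2,985 units is within the quota, so the in-quota rate 2.5% applies to the full value.
Duty = $452,048.40 × 2.5% = $11,301.21.
Line 2 (34.58, Vinune, 3,075 units, $29,274.00):
Base rate for 34.58 is 3.5%.
Additional duty on 34.58 from Vinune: +56.8%. Applied ad valorem rate: 3.5% + 56.8% = 60.3%.
Duty = $29,274.00 × 60.3% = $17,652.22.
Line 3 (24.17, Corova, 3,364 kg, $789,429.88):
Base rate for 24.17 is $0.80/kg.
Origin Corova qualifies under the Ravos–Corova agreement and 24.17 is covered: preferential rate Free applies instead.
Duty = $789,429.88 × 0% = $0.00.
Total = $11,301.21 + $17,652.22 + $0.00 = $28,953.43.

$28,953.43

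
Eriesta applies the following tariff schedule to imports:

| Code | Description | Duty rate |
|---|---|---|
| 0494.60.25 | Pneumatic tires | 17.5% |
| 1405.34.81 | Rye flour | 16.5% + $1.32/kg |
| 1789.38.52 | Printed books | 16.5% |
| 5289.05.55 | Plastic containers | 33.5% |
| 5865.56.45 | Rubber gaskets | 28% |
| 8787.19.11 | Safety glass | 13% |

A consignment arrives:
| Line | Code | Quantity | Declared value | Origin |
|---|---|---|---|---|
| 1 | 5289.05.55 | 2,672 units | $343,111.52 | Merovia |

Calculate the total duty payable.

Line 1 (5289.05.55, Merovia, 2,672 units, $343,111.52):
Base rate for 5289.05.55 is 33.5%.
Duty = $343,111.52 × 33.5% = $114,942.36.

$114,942.36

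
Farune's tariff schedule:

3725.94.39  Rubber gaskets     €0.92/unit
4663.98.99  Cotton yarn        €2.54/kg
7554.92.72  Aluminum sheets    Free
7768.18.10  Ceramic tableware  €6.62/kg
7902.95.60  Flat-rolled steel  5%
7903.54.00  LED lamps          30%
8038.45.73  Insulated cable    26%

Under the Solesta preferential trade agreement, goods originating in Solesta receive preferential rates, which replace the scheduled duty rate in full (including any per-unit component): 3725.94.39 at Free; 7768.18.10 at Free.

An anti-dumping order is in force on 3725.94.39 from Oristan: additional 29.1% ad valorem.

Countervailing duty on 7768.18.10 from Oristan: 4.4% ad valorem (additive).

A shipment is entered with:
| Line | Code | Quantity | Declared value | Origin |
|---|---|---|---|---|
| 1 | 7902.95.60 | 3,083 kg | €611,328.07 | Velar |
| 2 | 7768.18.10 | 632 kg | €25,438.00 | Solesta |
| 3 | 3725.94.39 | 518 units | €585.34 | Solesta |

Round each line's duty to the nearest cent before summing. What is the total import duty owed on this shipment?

€30,566.40

Line 1 (7902.95.60, Velar, 3,083 kg, €611,328.07):
Base rate for 7902.95.60 is 5%.
Duty = €611,328.07 × 5% = €30,566.40.
Line 2 (7768.18.10, Solesta, 632 kg, €25,438.00):
Base rate for 7768.18.10 is €6.62/kg.
Origin Solesta qualifies under the Farune–Solesta agreement and 7768.18.10 is covered: preferential rate Free applies instead.
The additional-duty order on 7768.18.10 targets Oristan, not Solesta; it does not apply.
Duty = €25,438.00 × 0% = €0.00.
Line 3 (3725.94.39, Solesta, 518 units, €585.34):
Base rate for 3725.94.39 is €0.92/unit.
Origin Solesta qualifies under the Farune–Solesta agreement and 3725.94.39 is covered: preferential rate Free applies instead.
The additional-duty order on 3725.94.39 targets Oristan, not Solesta; it does not apply.
Duty = €585.34 × 0% = €0.00.
Total = €30,566.40 + €0.00 + €0.00 = €30,566.40.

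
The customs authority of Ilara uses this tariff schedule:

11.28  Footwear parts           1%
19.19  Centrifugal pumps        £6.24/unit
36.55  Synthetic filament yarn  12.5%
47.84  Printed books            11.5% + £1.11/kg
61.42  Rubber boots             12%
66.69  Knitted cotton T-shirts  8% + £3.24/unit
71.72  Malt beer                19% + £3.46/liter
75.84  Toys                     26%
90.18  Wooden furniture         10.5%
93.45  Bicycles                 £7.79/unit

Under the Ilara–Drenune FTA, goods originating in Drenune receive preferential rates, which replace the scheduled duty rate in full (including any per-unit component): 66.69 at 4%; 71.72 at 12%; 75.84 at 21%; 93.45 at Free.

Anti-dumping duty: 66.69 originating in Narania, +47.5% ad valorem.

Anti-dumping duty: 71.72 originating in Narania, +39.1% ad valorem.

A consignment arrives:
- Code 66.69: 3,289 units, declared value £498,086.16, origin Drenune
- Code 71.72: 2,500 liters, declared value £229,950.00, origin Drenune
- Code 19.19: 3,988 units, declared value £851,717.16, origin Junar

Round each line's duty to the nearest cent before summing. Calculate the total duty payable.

Line 1 (66.69, Drenune, 3,289 units, £498,086.16):
Base rate for 66.69 is 8% + £3.24/unit.
Origin Drenune qualifies under the Ilara–Drenune agreement and 66.69 is covered: preferential rate 4% applies instead.
The additional-duty order on 66.69 targets Narania, not Drenune; it does not apply.
Duty = £498,086.16 × 4% = £19,923.45.
Line 2 (71.72, Drenune, 2,500 liters, £229,950.00):
Base rate for 71.72 is 19% + £3.46/liter.
Origin Drenune qualifies under the Ilara–Drenune agreement and 71.72 is covered: preferential rate 12% applies instead.
The additional-duty order on 71.72 targets Narania, not Drenune; it does not apply.
Duty = £229,950.00 × 12% = £27,594.00.
Line 3 (19.19, Junar, 3,988 units, £851,717.16):
Base rate for 19.19 is £6.24/unit.
Duty = 3,988 × £6.24 = £24,885.12.
Total = £19,923.45 + £27,594.00 + £24,885.12 = £72,402.57.

£72,402.57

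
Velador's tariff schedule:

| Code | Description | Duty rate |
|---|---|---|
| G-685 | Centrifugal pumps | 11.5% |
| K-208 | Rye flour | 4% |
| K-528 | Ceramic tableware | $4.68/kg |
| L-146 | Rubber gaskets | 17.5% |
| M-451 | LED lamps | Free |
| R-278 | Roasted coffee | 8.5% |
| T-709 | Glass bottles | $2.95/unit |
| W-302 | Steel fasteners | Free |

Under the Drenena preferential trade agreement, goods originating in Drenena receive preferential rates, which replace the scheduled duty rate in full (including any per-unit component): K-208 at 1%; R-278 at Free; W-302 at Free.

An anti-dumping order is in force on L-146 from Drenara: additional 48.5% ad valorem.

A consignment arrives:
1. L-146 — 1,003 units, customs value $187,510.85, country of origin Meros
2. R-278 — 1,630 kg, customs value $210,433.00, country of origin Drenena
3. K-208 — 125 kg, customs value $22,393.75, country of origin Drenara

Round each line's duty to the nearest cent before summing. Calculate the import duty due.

Line 1 (L-146, Meros, 1,003 units, $187,510.85):
Base rate for L-146 is 17.5%.
The additional-duty order on L-146 targets Drenara, not Meros; it does not apply.
Duty = $187,510.85 × 17.5% = $32,814.40.
Line 2 (R-278, Drenena, 1,630 kg, $210,433.00):
Base rate for R-278 is 8.5%.
Origin Drenena qualifies under the Velador–Drenena agreement and R-278 is covered: preferential rate Free applies instead.
Duty = $210,433.00 × 0% = $0.00.
Line 3 (K-208, Drenara, 125 kg, $22,393.75):
Base rate for K-208 is 4%.
K-208 has an FTA preferential rate, but origin Drenara is not Drenena; base rate stands.
Duty = $22,393.75 × 4% = $895.75.
Total = $32,814.40 + $0.00 + $895.75 = $33,710.15.

$33,710.15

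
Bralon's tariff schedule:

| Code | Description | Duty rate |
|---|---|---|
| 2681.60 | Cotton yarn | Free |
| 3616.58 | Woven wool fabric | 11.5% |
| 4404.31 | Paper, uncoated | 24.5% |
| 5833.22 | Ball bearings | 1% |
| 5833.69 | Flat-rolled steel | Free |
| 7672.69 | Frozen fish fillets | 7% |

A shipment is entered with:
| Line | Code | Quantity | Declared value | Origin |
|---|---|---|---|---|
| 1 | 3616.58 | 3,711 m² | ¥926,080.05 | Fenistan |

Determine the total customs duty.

¥106,499.21

Line 1 (3616.58, Fenistan, 3,711 m², ¥926,080.05):
Base rate for 3616.58 is 11.5%.
Duty = ¥926,080.05 × 11.5% = ¥106,499.21.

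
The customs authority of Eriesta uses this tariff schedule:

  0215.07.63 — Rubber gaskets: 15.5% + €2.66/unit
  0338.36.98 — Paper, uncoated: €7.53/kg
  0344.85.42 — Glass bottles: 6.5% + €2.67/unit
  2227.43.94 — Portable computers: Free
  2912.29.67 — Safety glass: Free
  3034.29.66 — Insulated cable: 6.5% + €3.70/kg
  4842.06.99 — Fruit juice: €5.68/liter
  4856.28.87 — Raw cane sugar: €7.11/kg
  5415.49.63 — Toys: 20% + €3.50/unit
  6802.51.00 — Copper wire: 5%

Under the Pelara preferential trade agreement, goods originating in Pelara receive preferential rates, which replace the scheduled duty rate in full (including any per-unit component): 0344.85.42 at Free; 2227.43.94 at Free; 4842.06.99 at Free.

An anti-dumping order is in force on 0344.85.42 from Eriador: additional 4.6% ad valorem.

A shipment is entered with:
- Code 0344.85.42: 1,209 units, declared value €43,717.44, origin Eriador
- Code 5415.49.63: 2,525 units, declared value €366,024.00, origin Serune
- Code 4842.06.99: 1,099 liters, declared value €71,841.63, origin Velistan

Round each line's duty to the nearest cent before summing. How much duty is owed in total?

Line 1 (0344.85.42, Eriador, 1,209 units, €43,717.44):
Base rate for 0344.85.42 is 6.5% + €2.67/unit.
0344.85.42 has an FTA preferential rate, but origin Eriador is not Pelara; base rate stands.
Additional duty on 0344.85.42 from Eriador: +4.6%. Applied ad valorem rate: 6.5% + 4.6% = 11.1%.
Duty = €43,717.44 × 11.1% + 1,209 × €2.67 = €8,080.67.
Line 2 (5415.49.63, Serune, 2,525 units, €366,024.00):
Base rate for 5415.49.63 is 20% + €3.50/unit.
Duty = €366,024.00 × 20% + 2,525 × €3.50 = €82,042.30.
Line 3 (4842.06.99, Velistan, 1,099 liters, €71,841.63):
Base rate for 4842.06.99 is €5.68/liter.
4842.06.99 has an FTA preferential rate, but origin Velistan is not Pelara; base rate stands.
Duty = 1,099 × €5.68 = €6,242.32.
Total = €8,080.67 + €82,042.30 + €6,242.32 = €96,365.29.

€96,365.29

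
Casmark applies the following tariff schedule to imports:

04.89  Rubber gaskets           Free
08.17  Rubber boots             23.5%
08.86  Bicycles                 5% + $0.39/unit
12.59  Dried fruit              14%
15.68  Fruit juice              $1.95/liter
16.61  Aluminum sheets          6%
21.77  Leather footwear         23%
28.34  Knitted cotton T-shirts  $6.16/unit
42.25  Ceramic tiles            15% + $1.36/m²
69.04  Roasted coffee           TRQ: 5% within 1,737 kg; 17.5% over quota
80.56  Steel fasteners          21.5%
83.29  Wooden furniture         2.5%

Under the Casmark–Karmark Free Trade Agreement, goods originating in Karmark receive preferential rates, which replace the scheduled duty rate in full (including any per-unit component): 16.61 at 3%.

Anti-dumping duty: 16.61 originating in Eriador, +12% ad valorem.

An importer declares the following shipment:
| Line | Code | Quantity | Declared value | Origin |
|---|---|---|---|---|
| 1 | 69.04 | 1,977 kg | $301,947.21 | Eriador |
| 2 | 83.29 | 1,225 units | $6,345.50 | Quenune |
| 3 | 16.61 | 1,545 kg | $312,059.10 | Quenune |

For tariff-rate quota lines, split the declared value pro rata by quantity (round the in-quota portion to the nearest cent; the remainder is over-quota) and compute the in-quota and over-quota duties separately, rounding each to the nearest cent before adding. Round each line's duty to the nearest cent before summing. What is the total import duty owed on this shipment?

Line 1 (69.04, Eriador, 1,977 kg, $301,947.21):
Code 69.04 is under a tariff-rate quota (threshold 1,737 kg). In-quota: 1,737 kg at 5%; over-quota: 240 kg at 17.5%.
Pro-rata value split: in-quota = $301,947.21 × 1,737/1,977 = $265,292.01; over-quota = $301,947.21 − $265,292.01 = $36,655.20.
In-quota duty = $265,292.01 × 5% = $13,264.60. Over-quota duty = $36,655.20 × 17.5% = $6,414.66.
Line duty = $13,264.60 + $6,414.66 = $19,679.26.
Line 2 (83.29, Quenune, 1,225 units, $6,345.50):
Base rate for 83.29 is 2.5%.
Duty = $6,345.50 × 2.5% = $158.64.
Line 3 (16.61, Quenune, 1,545 kg, $312,059.10):
Base rate for 16.61 is 6%.
16.61 has an FTA preferential rate, but origin Quenune is not Karmark; base rate stands.
The additional-duty order on 16.61 targets Eriador, not Quenune; it does not apply.
Duty = $312,059.10 × 6% = $18,723.55.
Total = $19,679.26 + $158.64 + $18,723.55 = $38,561.45.

$38,561.45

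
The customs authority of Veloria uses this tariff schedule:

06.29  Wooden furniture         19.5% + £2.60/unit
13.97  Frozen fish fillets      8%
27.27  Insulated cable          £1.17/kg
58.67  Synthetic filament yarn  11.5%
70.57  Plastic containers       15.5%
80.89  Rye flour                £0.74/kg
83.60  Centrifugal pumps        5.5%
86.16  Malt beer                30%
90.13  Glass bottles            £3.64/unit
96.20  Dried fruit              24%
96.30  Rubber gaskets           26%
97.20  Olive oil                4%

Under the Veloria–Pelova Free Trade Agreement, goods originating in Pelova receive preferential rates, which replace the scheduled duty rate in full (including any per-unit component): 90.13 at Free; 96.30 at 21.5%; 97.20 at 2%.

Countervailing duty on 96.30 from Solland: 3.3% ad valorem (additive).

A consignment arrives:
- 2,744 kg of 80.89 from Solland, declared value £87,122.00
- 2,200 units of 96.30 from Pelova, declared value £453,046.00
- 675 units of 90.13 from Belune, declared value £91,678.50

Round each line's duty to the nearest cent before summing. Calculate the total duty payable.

Line 1 (80.89, Solland, 2,744 kg, £87,122.00):
Base rate for 80.89 is £0.74/kg.
Duty = 2,744 × £0.74 = £2,030.56.
Line 2 (96.30, Pelova, 2,200 units, £453,046.00):
Base rate for 96.30 is 26%.
Origin Pelova qualifies under the Veloria–Pelova agreement and 96.30 is covered: preferential rate 21.5% applies instead.
The additional-duty order on 96.30 targets Solland, not Pelova; it does not apply.
Duty = £453,046.00 × 21.5% = £97,404.89.
Line 3 (90.13, Belune, 675 units, £91,678.50):
Base rate for 90.13 is £3.64/unit.
90.13 has an FTA preferential rate, but origin Belune is not Pelova; base rate stands.
Duty = 675 × £3.64 = £2,457.00.
Total = £2,030.56 + £97,404.89 + £2,457.00 = £101,892.45.

£101,892.45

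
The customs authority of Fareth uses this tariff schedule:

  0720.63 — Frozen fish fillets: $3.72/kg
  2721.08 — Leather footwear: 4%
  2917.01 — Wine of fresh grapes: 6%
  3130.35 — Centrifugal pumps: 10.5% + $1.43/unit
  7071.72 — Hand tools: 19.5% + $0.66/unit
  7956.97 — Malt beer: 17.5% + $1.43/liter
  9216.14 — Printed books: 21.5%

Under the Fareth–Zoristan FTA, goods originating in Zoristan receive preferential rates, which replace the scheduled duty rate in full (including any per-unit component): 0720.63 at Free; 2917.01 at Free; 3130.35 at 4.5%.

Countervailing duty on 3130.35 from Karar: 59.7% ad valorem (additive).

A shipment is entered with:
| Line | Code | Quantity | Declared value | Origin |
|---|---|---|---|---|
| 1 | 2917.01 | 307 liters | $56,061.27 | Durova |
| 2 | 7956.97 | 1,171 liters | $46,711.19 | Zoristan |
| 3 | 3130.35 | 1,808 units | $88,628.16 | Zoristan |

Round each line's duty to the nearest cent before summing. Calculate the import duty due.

$17,200.94

Line 1 (2917.01, Durova, 307 liters, $56,061.27):
Base rate for 2917.01 is 6%.
2917.01 has an FTA preferential rate, but origin Durova is not Zoristan; base rate stands.
Duty = $56,061.27 × 6% = $3,363.68.
Line 2 (7956.97, Zoristan, 1,171 liters, $46,711.19):
Base rate for 7956.97 is 17.5% + $1.43/liter.
Origin Zoristan is the FTA partner but 7956.97 is not on the preference list; base rate stands.
Duty = $46,711.19 × 17.5% + 1,171 × $1.43 = $9,848.99.
Line 3 (3130.35, Zoristan, 1,808 units, $88,628.16):
Base rate for 3130.35 is 10.5% + $1.43/unit.
Origin Zoristan qualifies under the Fareth–Zoristan agreement and 3130.35 is covered: preferential rate 4.5% applies instead.
The additional-duty order on 3130.35 targets Karar, not Zoristan; it does not apply.
Duty = $88,628.16 × 4.5% = $3,988.27.
Total = $3,363.68 + $9,848.99 + $3,988.27 = $17,200.94.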